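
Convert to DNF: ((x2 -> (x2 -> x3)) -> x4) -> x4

((x2 -> (x2 -> x3)) -> x4) -> x4
= ~((x2 -> (x2 -> x3)) -> x4) | x4   (eliminate ->)
= ~(~(x2 -> (x2 -> x3)) | x4) | x4   (eliminate ->)
= ~(~(~x2 | (x2 -> x3)) | x4) | x4   (eliminate ->)
= ~(~(~x2 | ~x2 | x3) | x4) | x4   (eliminate ->)
= (~~(~x2 | ~x2 | x3) & ~x4) | x4   (De Morgan)
= ((~x2 | ~x2 | x3) & ~x4) | x4   (double negation)
= (~x2 & ~x4) | (~x2 & ~x4) | (x3 & ~x4) | x4   (distribute & over |)
= (~x2 & ~x4) | (x3 & ~x4) | x4   (simplify)

(~x2 & ~x4) | (x3 & ~x4) | x4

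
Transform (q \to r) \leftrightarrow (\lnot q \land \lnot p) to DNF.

(q \land \lnot r) \lor (\lnot q \land \lnot p)

(q \to r) \leftrightarrow (\lnot q \land \lnot p)
≡ ((q \to r) \to (\lnot q \land \lnot p)) \land ((\lnot q \land \lnot p) \to (q \to r))   [eliminate \leftrightarrow]
≡ (\lnot (q \to r) \lor (\lnot q \land \lnot p)) \land ((\lnot q \land \lnot p) \to (q \to r))   [eliminate \to]
≡ (\lnot (\lnot q \lor r) \lor (\lnot q \land \lnot p)) \land ((\lnot q \land \lnot p) \to (q \to r))   [eliminate \to]
≡ (\lnot (\lnot q \lor r) \lor (\lnot q \land \lnot p)) \land (\lnot (\lnot q \land \lnot p) \lor (q \to r))   [eliminate \to]
≡ (\lnot (\lnot q \lor r) \lor (\lnot q \land \lnot p)) \land (\lnot (\lnot q \land \lnot p) \lor \lnot q \lor r)   [eliminate \to]
≡ ((\lnot \lnot q \land \lnot r) \lor (\lnot q \land \lnot p)) \land (\lnot (\lnot q \land \lnot p) \lor \lnot q \lor r)   [De Morgan]
≡ ((q \land \lnot r) \lor (\lnot q \land \lnot p)) \land (\lnot (\lnot q \land \lnot p) \lor \lnot q \lor r)   [double negation]
≡ ((q \land \lnot r) \lor (\lnot q \land \lnot p)) \land (\lnot \lnot q \lor \lnot \lnot p \lor \lnot q \lor r)   [De Morgan]
≡ ((q \land \lnot r) \lor (\lnot q \land \lnot p)) \land (q \lor \lnot \lnot p \lor \lnot q \lor r)   [double negation]
≡ ((q \land \lnot r) \lor (\lnot q \land \lnot p)) \land (q \lor p \lor \lnot q \lor r)   [double negation]
≡ (q \land \lnot r \land q) \lor (q \land \lnot r \land p) \lor (q \land \lnot r \land \lnot q) \lor (q \land \lnot r \land r) \lor (\lnot q \land \lnot p \land q) \lor (\lnot q \land \lnot p \land p) \lor (\lnot q \land \lnot p \land \lnot q) \lor (\lnot q \land \lnot p \land r)   [distribute \land over \lor]
≡ (q \land \lnot r) \lor (\lnot q \land \lnot p)   [simplify]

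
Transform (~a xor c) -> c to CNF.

a | c

(~a xor c) -> c
= ~(~a xor c) | c   (eliminate ->)
= ~((~a | c) & ~(~a & c)) | c   (expand xor)
= ~(~a | c) | ~~(~a & c) | c   (De Morgan)
= (~~a & ~c) | ~~(~a & c) | c   (De Morgan)
= (a & ~c) | ~~(~a & c) | c   (double negation)
= (a & ~c) | (~a & c) | c   (double negation)
= (a | ~a | c) & (a | c | c) & (~c | ~a | c) & (~c | c | c)   (distribute | over &)
= a | c   (simplify)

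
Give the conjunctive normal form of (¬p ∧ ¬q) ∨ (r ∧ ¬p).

¬p ∧ (¬q ∨ r)

(¬p ∧ ¬q) ∨ (r ∧ ¬p)
≡ (¬p ∨ r) ∧ (¬p ∨ ¬p) ∧ (¬q ∨ r) ∧ (¬q ∨ ¬p)
≡ ¬p ∧ (¬q ∨ r)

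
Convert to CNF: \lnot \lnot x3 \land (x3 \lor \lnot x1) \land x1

\lnot \lnot x3 \land (x3 \lor \lnot x1) \land x1
⇔ x3 \land (x3 \lor \lnot x1) \land x1   (double negation)
⇔ x3 \land x1   (simplify)

x3 \land x1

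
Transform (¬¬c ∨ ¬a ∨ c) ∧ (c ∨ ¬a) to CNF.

(¬¬c ∨ ¬a ∨ c) ∧ (c ∨ ¬a)
≡ (c ∨ ¬a ∨ c) ∧ (c ∨ ¬a)   (double negation)
≡ c ∨ ¬a   (simplify)

c ∨ ¬a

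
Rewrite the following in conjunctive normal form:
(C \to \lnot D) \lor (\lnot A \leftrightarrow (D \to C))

\lnot C \lor \lnot D \lor \lnot A

(C \to \lnot D) \lor (\lnot A \leftrightarrow (D \to C))
⇔ \lnot C \lor \lnot D \lor (\lnot A \leftrightarrow (D \to C))   [eliminate \to]
⇔ \lnot C \lor \lnot D \lor ((\lnot A \to (D \to C)) \land ((D \to C) \to \lnot A))   [eliminate \leftrightarrow]
⇔ \lnot C \lor \lnot D \lor ((\lnot \lnot A \lor (D \to C)) \land ((D \to C) \to \lnot A))   [eliminate \to]
⇔ \lnot C \lor \lnot D \lor ((\lnot \lnot A \lor \lnot D \lor C) \land ((D \to C) \to \lnot A))   [eliminate \to]
⇔ \lnot C \lor \lnot D \lor ((\lnot \lnot A \lor \lnot D \lor C) \land (\lnot (D \to C) \lor \lnot A))   [eliminate \to]
⇔ \lnot C \lor \lnot D \lor ((\lnot \lnot A \lor \lnot D \lor C) \land (\lnot (\lnot D \lor C) \lor \lnot A))   [eliminate \to]
⇔ \lnot C \lor \lnot D \lor ((A \lor \lnot D \lor C) \land (\lnot (\lnot D \lor C) \lor \lnot A))   [double negation]
⇔ \lnot C \lor \lnot D \lor ((A \lor \lnot D \lor C) \land ((\lnot \lnot D \land \lnot C) \lor \lnot A))   [De Morgan]
⇔ \lnot C \lor \lnot D \lor ((A \lor \lnot D \lor C) \land ((D \land \lnot C) \lor \lnot A))   [double negation]
⇔ (\lnot C \lor \lnot D \lor A \lor \lnot D \lor C) \land (\lnot C \lor \lnot D \lor D \lor \lnot A) \land (\lnot C \lor \lnot D \lor \lnot C \lor \lnot A)   [distribute \lor over \land]
⇔ \lnot C \lor \lnot D \lor \lnot A   [simplify]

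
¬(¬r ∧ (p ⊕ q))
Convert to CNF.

(r ∨ ¬p ∨ q) ∧ (r ∨ ¬q ∨ p)

¬(¬r ∧ (p ⊕ q))
= ¬(¬r ∧ (p ∨ q) ∧ ¬(p ∧ q))   [expand ⊕]
= ¬¬r ∨ ¬(p ∨ q) ∨ ¬¬(p ∧ q)   [De Morgan]
= r ∨ ¬(p ∨ q) ∨ ¬¬(p ∧ q)   [double negation]
= r ∨ (¬p ∧ ¬q) ∨ ¬¬(p ∧ q)   [De Morgan]
= r ∨ (¬p ∧ ¬q) ∨ (p ∧ q)   [double negation]
= (r ∨ ¬p ∨ p) ∧ (r ∨ ¬p ∨ q) ∧ (r ∨ ¬q ∨ p) ∧ (r ∨ ¬q ∨ q)   [distribute ∨ over ∧]
= (r ∨ ¬p ∨ q) ∧ (r ∨ ¬q ∨ p)   [simplify]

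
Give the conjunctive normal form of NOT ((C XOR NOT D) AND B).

(NOT C OR NOT D OR NOT B) AND (D OR C OR NOT B)

NOT ((C XOR NOT D) AND B)
≡ NOT ((C OR NOT D) AND NOT (C AND NOT D) AND B)   — expand XOR
≡ NOT (C OR NOT D) OR NOT NOT (C AND NOT D) OR NOT B   — De Morgan
≡ (NOT C AND NOT NOT D) OR NOT NOT (C AND NOT D) OR NOT B   — De Morgan
≡ (NOT C AND D) OR NOT NOT (C AND NOT D) OR NOT B   — double negation
≡ (NOT C AND D) OR (C AND NOT D) OR NOT B   — double negation
≡ (NOT C OR C OR NOT B) AND (NOT C OR NOT D OR NOT B) AND (D OR C OR NOT B) AND (D OR NOT D OR NOT B)   — distribute OR over AND
≡ (NOT C OR NOT D OR NOT B) AND (D OR C OR NOT B)   — simplify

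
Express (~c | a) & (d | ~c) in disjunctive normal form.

(~c | a) & (d | ~c)
≡ (~c & d) | (~c & ~c) | (a & d) | (a & ~c)   [distribute & over |]
≡ ~c | (a & d)   [simplify]

~c | (a & d)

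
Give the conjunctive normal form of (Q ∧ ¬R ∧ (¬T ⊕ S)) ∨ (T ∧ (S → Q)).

(Q ∧ ¬R ∧ (¬T ⊕ S)) ∨ (T ∧ (S → Q))
= (Q ∧ ¬R ∧ (¬T ∨ S) ∧ ¬(¬T ∧ S)) ∨ (T ∧ (S → Q))   [expand ⊕]
= (Q ∧ ¬R ∧ (¬T ∨ S) ∧ ¬(¬T ∧ S)) ∨ (T ∧ (¬S ∨ Q))   [eliminate →]
= (Q ∧ ¬R ∧ (¬T ∨ S) ∧ (¬¬T ∨ ¬S)) ∨ (T ∧ (¬S ∨ Q))   [De Morgan]
= (Q ∧ ¬R ∧ (¬T ∨ S) ∧ (T ∨ ¬S)) ∨ (T ∧ (¬S ∨ Q))   [double negation]
= (Q ∨ T) ∧ (Q ∨ ¬S ∨ Q) ∧ (¬R ∨ T) ∧ (¬R ∨ ¬S ∨ Q) ∧ (¬T ∨ S ∨ T) ∧ (¬T ∨ S ∨ ¬S ∨ Q) ∧ (T ∨ ¬S ∨ T) ∧ (T ∨ ¬S ∨ ¬S ∨ Q)   [distribute ∨ over ∧]
= (Q ∨ T) ∧ (Q ∨ ¬S) ∧ (¬R ∨ T) ∧ (T ∨ ¬S)   [simplify]

(Q ∨ T) ∧ (Q ∨ ¬S) ∧ (¬R ∨ T) ∧ (T ∨ ¬S)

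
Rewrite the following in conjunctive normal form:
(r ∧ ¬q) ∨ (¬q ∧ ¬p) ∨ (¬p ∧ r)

(r ∨ ¬q) ∧ (r ∨ ¬p) ∧ (¬q ∨ ¬p)

(r ∧ ¬q) ∨ (¬q ∧ ¬p) ∨ (¬p ∧ r)
⇔ (r ∨ ¬q ∨ ¬p) ∧ (r ∨ ¬q ∨ r) ∧ (r ∨ ¬p ∨ ¬p) ∧ (r ∨ ¬p ∨ r) ∧ (¬q ∨ ¬q ∨ ¬p) ∧ (¬q ∨ ¬q ∨ r) ∧ (¬q ∨ ¬p ∨ ¬p) ∧ (¬q ∨ ¬p ∨ r)   — distribute ∨ over ∧
⇔ (r ∨ ¬q) ∧ (r ∨ ¬p) ∧ (¬q ∨ ¬p)   — simplify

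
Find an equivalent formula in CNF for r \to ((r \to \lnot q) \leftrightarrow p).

(\lnot r \lor q \lor p) \land (\lnot r \lor \lnot p \lor \lnot q)

r \to ((r \to \lnot q) \leftrightarrow p)
⇔ \lnot r \lor ((r \to \lnot q) \leftrightarrow p)   (eliminate \to)
⇔ \lnot r \lor (((r \to \lnot q) \to p) \land (p \to (r \to \lnot q)))   (eliminate \leftrightarrow)
⇔ \lnot r \lor ((\lnot (r \to \lnot q) \lor p) \land (p \to (r \to \lnot q)))   (eliminate \to)
⇔ \lnot r \lor ((\lnot (\lnot r \lor \lnot q) \lor p) \land (p \to (r \to \lnot q)))   (eliminate \to)
⇔ \lnot r \lor ((\lnot (\lnot r \lor \lnot q) \lor p) \land (\lnot p \lor (r \to \lnot q)))   (eliminate \to)
⇔ \lnot r \lor ((\lnot (\lnot r \lor \lnot q) \lor p) \land (\lnot p \lor \lnot r \lor \lnot q))   (eliminate \to)
⇔ \lnot r \lor (((\lnot \lnot r \land \lnot \lnot q) \lor p) \land (\lnot p \lor \lnot r \lor \lnot q))   (De Morgan)
⇔ \lnot r \lor (((r \land \lnot \lnot q) \lor p) \land (\lnot p \lor \lnot r \lor \lnot q))   (double negation)
⇔ \lnot r \lor (((r \land q) \lor p) \land (\lnot p \lor \lnot r \lor \lnot q))   (double negation)
⇔ (\lnot r \lor r \lor p) \land (\lnot r \lor q \lor p) \land (\lnot r \lor \lnot p \lor \lnot r \lor \lnot q)   (distribute \lor over \land)
⇔ (\lnot r \lor q \lor p) \land (\lnot r \lor \lnot p \lor \lnot q)   (simplify)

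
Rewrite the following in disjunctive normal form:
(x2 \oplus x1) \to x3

(x2 \oplus x1) \to x3
⇔ \lnot (x2 \oplus x1) \lor x3   — eliminate \to
⇔ \lnot ((x2 \land \lnot x1) \lor (\lnot x2 \land x1)) \lor x3   — expand \oplus
⇔ (\lnot (x2 \land \lnot x1) \land \lnot (\lnot x2 \land x1)) \lor x3   — De Morgan
⇔ ((\lnot x2 \lor \lnot \lnot x1) \land \lnot (\lnot x2 \land x1)) \lor x3   — De Morgan
⇔ ((\lnot x2 \lor x1) \land \lnot (\lnot x2 \land x1)) \lor x3   — double negation
⇔ ((\lnot x2 \lor x1) \land (\lnot \lnot x2 \lor \lnot x1)) \lor x3   — De Morgan
⇔ ((\lnot x2 \lor x1) \land (x2 \lor \lnot x1)) \lor x3   — double negation
⇔ (\lnot x2 \land x2) \lor (\lnot x2 \land \lnot x1) \lor (x1 \land x2) \lor (x1 \land \lnot x1) \lor x3   — distribute \land over \lor
⇔ (\lnot x2 \land \lnot x1) \lor (x1 \land x2) \lor x3   — simplify

(\lnot x2 \land \lnot x1) \lor (x1 \land x2) \lor x3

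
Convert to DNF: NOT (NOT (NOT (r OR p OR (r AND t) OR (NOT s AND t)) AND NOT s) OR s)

NOT (NOT (NOT (r OR p OR (r AND t) OR (NOT s AND t)) AND NOT s) OR s)
≡ NOT NOT (NOT (r OR p OR (r AND t) OR (NOT s AND t)) AND NOT s) AND NOT s   [De Morgan]
≡ NOT (r OR p OR (r AND t) OR (NOT s AND t)) AND NOT s AND NOT s   [double negation]
≡ NOT r AND NOT p AND NOT (r AND t) AND NOT (NOT s AND t) AND NOT s AND NOT s   [De Morgan]
≡ NOT r AND NOT p AND (NOT r OR NOT t) AND NOT (NOT s AND t) AND NOT s AND NOT s   [De Morgan]
≡ NOT r AND NOT p AND (NOT r OR NOT t) AND (NOT NOT s OR NOT t) AND NOT s AND NOT s   [De Morgan]
≡ NOT r AND NOT p AND (NOT r OR NOT t) AND (s OR NOT t) AND NOT s AND NOT s   [double negation]
≡ (NOT r AND NOT p AND NOT r AND s AND NOT s AND NOT s) OR (NOT r AND NOT p AND NOT r AND NOT t AND NOT s AND NOT s) OR (NOT r AND NOT p AND NOT t AND s AND NOT s AND NOT s) OR (NOT r AND NOT p AND NOT t AND NOT t AND NOT s AND NOT s)   [distribute AND over OR]
≡ NOT r AND NOT p AND NOT t AND NOT s   [simplify]

NOT r AND NOT p AND NOT t AND NOT s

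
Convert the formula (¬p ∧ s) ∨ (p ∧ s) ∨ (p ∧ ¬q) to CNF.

(s ∨ p) ∧ (s ∨ ¬q)

(¬p ∧ s) ∨ (p ∧ s) ∨ (p ∧ ¬q)
≡ (¬p ∨ p ∨ p) ∧ (¬p ∨ p ∨ ¬q) ∧ (¬p ∨ s ∨ p) ∧ (¬p ∨ s ∨ ¬q) ∧ (s ∨ p ∨ p) ∧ (s ∨ p ∨ ¬q) ∧ (s ∨ s ∨ p) ∧ (s ∨ s ∨ ¬q)   — distribute ∨ over ∧
≡ (s ∨ p) ∧ (s ∨ ¬q)   — simplify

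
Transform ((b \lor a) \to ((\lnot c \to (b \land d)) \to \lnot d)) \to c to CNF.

((b \lor a) \to ((\lnot c \to (b \land d)) \to \lnot d)) \to c
= \lnot ((b \lor a) \to ((\lnot c \to (b \land d)) \to \lnot d)) \lor c   (eliminate \to)
= \lnot (\lnot (b \lor a) \lor ((\lnot c \to (b \land d)) \to \lnot d)) \lor c   (eliminate \to)
= \lnot (\lnot (b \lor a) \lor \lnot (\lnot c \to (b \land d)) \lor \lnot d) \lor c   (eliminate \to)
= \lnot (\lnot (b \lor a) \lor \lnot (\lnot \lnot c \lor (b \land d)) \lor \lnot d) \lor c   (eliminate \to)
= (\lnot \lnot (b \lor a) \land \lnot \lnot (\lnot \lnot c \lor (b \land d)) \land \lnot \lnot d) \lor c   (De Morgan)
= ((b \lor a) \land \lnot \lnot (\lnot \lnot c \lor (b \land d)) \land \lnot \lnot d) \lor c   (double negation)
= ((b \lor a) \land (\lnot \lnot c \lor (b \land d)) \land \lnot \lnot d) \lor c   (double negation)
= ((b \lor a) \land (c \lor (b \land d)) \land \lnot \lnot d) \lor c   (double negation)
= ((b \lor a) \land (c \lor (b \land d)) \land d) \lor c   (double negation)
= (b \lor a \lor c) \land (c \lor b \lor c) \land (c \lor d \lor c) \land (d \lor c)   (distribute \lor over \land)
= (c \lor b) \land (c \lor d)   (simplify)

(c \lor b) \land (c \lor d)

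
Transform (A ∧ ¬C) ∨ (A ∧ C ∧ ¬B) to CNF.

A ∧ (¬C ∨ ¬B)

(A ∧ ¬C) ∨ (A ∧ C ∧ ¬B)
≡ (A ∨ A) ∧ (A ∨ C) ∧ (A ∨ ¬B) ∧ (¬C ∨ A) ∧ (¬C ∨ C) ∧ (¬C ∨ ¬B)
≡ A ∧ (¬C ∨ ¬B)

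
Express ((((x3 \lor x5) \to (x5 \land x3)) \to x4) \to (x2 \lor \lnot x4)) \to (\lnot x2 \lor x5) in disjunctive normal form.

\lnot x2 \lor x5

((((x3 \lor x5) \to (x5 \land x3)) \to x4) \to (x2 \lor \lnot x4)) \to (\lnot x2 \lor x5)
⇔ \lnot ((((x3 \lor x5) \to (x5 \land x3)) \to x4) \to (x2 \lor \lnot x4)) \lor \lnot x2 \lor x5   [eliminate \to]
⇔ \lnot (\lnot (((x3 \lor x5) \to (x5 \land x3)) \to x4) \lor x2 \lor \lnot x4) \lor \lnot x2 \lor x5   [eliminate \to]
⇔ \lnot (\lnot (\lnot ((x3 \lor x5) \to (x5 \land x3)) \lor x4) \lor x2 \lor \lnot x4) \lor \lnot x2 \lor x5   [eliminate \to]
⇔ \lnot (\lnot (\lnot (\lnot (x3 \lor x5) \lor (x5 \land x3)) \lor x4) \lor x2 \lor \lnot x4) \lor \lnot x2 \lor x5   [eliminate \to]
⇔ (\lnot \lnot (\lnot (\lnot (x3 \lor x5) \lor (x5 \land x3)) \lor x4) \land \lnot x2 \land \lnot \lnot x4) \lor \lnot x2 \lor x5   [De Morgan]
⇔ ((\lnot (\lnot (x3 \lor x5) \lor (x5 \land x3)) \lor x4) \land \lnot x2 \land \lnot \lnot x4) \lor \lnot x2 \lor x5   [double negation]
⇔ (((\lnot \lnot (x3 \lor x5) \land \lnot (x5 \land x3)) \lor x4) \land \lnot x2 \land \lnot \lnot x4) \lor \lnot x2 \lor x5   [De Morgan]
⇔ ((((x3 \lor x5) \land \lnot (x5 \land x3)) \lor x4) \land \lnot x2 \land \lnot \lnot x4) \lor \lnot x2 \lor x5   [double negation]
⇔ ((((x3 \lor x5) \land (\lnot x5 \lor \lnot x3)) \lor x4) \land \lnot x2 \land \lnot \lnot x4) \lor \lnot x2 \lor x5   [De Morgan]
⇔ ((((x3 \lor x5) \land (\lnot x5 \lor \lnot x3)) \lor x4) \land \lnot x2 \land x4) \lor \lnot x2 \lor x5   [double negation]
⇔ (x3 \land \lnot x5 \land \lnot x2 \land x4) \lor (x3 \land \lnot x3 \land \lnot x2 \land x4) \lor (x5 \land \lnot x5 \land \lnot x2 \land x4) \lor (x5 \land \lnot x3 \land \lnot x2 \land x4) \lor (x4 \land \lnot x2 \land x4) \lor \lnot x2 \lor x5   [distribute \land over \lor]
⇔ \lnot x2 \lor x5   [simplify]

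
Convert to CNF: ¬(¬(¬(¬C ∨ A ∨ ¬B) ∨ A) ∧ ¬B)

B ∨ A

¬(¬(¬(¬C ∨ A ∨ ¬B) ∨ A) ∧ ¬B)
≡ ¬¬(¬(¬C ∨ A ∨ ¬B) ∨ A) ∨ ¬¬B   [De Morgan]
≡ ¬(¬C ∨ A ∨ ¬B) ∨ A ∨ ¬¬B   [double negation]
≡ (¬¬C ∧ ¬A ∧ ¬¬B) ∨ A ∨ ¬¬B   [De Morgan]
≡ (C ∧ ¬A ∧ ¬¬B) ∨ A ∨ ¬¬B   [double negation]
≡ (C ∧ ¬A ∧ B) ∨ A ∨ ¬¬B   [double negation]
≡ (C ∧ ¬A ∧ B) ∨ A ∨ B   [double negation]
≡ (C ∨ A ∨ B) ∧ (¬A ∨ A ∨ B) ∧ (B ∨ A ∨ B)   [distribute ∨ over ∧]
≡ B ∨ A   [simplify]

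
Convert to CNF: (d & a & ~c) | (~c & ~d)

(d & a & ~c) | (~c & ~d)
⇔ (d | ~c) & (d | ~d) & (a | ~c) & (a | ~d) & (~c | ~c) & (~c | ~d)   [distribute | over &]
⇔ (a | ~d) & ~c   [simplify]

(a | ~d) & ~c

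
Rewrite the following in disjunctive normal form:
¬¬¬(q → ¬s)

q ∧ s

¬¬¬(q → ¬s)
≡ ¬¬¬(¬q ∨ ¬s)   [eliminate →]
≡ ¬(¬q ∨ ¬s)   [double negation]
≡ ¬¬q ∧ ¬¬s   [De Morgan]
≡ q ∧ ¬¬s   [double negation]
≡ q ∧ s   [double negation]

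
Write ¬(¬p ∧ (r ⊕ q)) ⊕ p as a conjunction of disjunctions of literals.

(p ∨ ¬r ∨ q) ∧ (p ∨ ¬q ∨ r) ∧ ¬p

¬(¬p ∧ (r ⊕ q)) ⊕ p
≡ (¬(¬p ∧ (r ⊕ q)) ∨ p) ∧ ¬(¬(¬p ∧ (r ⊕ q)) ∧ p)   [expand ⊕]
≡ (¬(¬p ∧ (r ∨ q) ∧ ¬(r ∧ q)) ∨ p) ∧ ¬(¬(¬p ∧ (r ⊕ q)) ∧ p)   [expand ⊕]
≡ (¬(¬p ∧ (r ∨ q) ∧ ¬(r ∧ q)) ∨ p) ∧ ¬(¬(¬p ∧ (r ∨ q) ∧ ¬(r ∧ q)) ∧ p)   [expand ⊕]
≡ (¬¬p ∨ ¬(r ∨ q) ∨ ¬¬(r ∧ q) ∨ p) ∧ ¬(¬(¬p ∧ (r ∨ q) ∧ ¬(r ∧ q)) ∧ p)   [De Morgan]
≡ (p ∨ ¬(r ∨ q) ∨ ¬¬(r ∧ q) ∨ p) ∧ ¬(¬(¬p ∧ (r ∨ q) ∧ ¬(r ∧ q)) ∧ p)   [double negation]
≡ (p ∨ (¬r ∧ ¬q) ∨ ¬¬(r ∧ q) ∨ p) ∧ ¬(¬(¬p ∧ (r ∨ q) ∧ ¬(r ∧ q)) ∧ p)   [De Morgan]
≡ (p ∨ (¬r ∧ ¬q) ∨ (r ∧ q) ∨ p) ∧ ¬(¬(¬p ∧ (r ∨ q) ∧ ¬(r ∧ q)) ∧ p)   [double negation]
≡ (p ∨ (¬r ∧ ¬q) ∨ (r ∧ q) ∨ p) ∧ (¬¬(¬p ∧ (r ∨ q) ∧ ¬(r ∧ q)) ∨ ¬p)   [De Morgan]
≡ (p ∨ (¬r ∧ ¬q) ∨ (r ∧ q) ∨ p) ∧ ((¬p ∧ (r ∨ q) ∧ ¬(r ∧ q)) ∨ ¬p)   [double negation]
≡ (p ∨ (¬r ∧ ¬q) ∨ (r ∧ q) ∨ p) ∧ ((¬p ∧ (r ∨ q) ∧ (¬r ∨ ¬q)) ∨ ¬p)   [De Morgan]
≡ (p ∨ ¬r ∨ r ∨ p) ∧ (p ∨ ¬r ∨ q ∨ p) ∧ (p ∨ ¬q ∨ r ∨ p) ∧ (p ∨ ¬q ∨ q ∨ p) ∧ (¬p ∨ ¬p) ∧ (r ∨ q ∨ ¬p) ∧ (¬r ∨ ¬q ∨ ¬p)   [distribute ∨ over ∧]
≡ (p ∨ ¬r ∨ q) ∧ (p ∨ ¬q ∨ r) ∧ ¬p   [simplify]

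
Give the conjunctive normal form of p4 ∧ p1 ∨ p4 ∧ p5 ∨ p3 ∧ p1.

(p4 ∨ p3) ∧ (p4 ∨ p1) ∧ (p1 ∨ p5)

p4 ∧ p1 ∨ p4 ∧ p5 ∨ p3 ∧ p1
≡ (p4 ∨ p4 ∨ p3) ∧ (p4 ∨ p4 ∨ p1) ∧ (p4 ∨ p5 ∨ p3) ∧ (p4 ∨ p5 ∨ p1) ∧ (p1 ∨ p4 ∨ p3) ∧ (p1 ∨ p4 ∨ p1) ∧ (p1 ∨ p5 ∨ p3) ∧ (p1 ∨ p5 ∨ p1)   [distribute ∨ over ∧]
≡ (p4 ∨ p3) ∧ (p4 ∨ p1) ∧ (p1 ∨ p5)   [simplify]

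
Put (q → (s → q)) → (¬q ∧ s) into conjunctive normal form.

s ∧ ¬q

(q → (s → q)) → (¬q ∧ s)
⇔ ¬(q → (s → q)) ∨ (¬q ∧ s)   — eliminate →
⇔ ¬(¬q ∨ (s → q)) ∨ (¬q ∧ s)   — eliminate →
⇔ ¬(¬q ∨ ¬s ∨ q) ∨ (¬q ∧ s)   — eliminate →
⇔ (¬¬q ∧ ¬¬s ∧ ¬q) ∨ (¬q ∧ s)   — De Morgan
⇔ (q ∧ ¬¬s ∧ ¬q) ∨ (¬q ∧ s)   — double negation
⇔ (q ∧ s ∧ ¬q) ∨ (¬q ∧ s)   — double negation
⇔ (q ∨ ¬q) ∧ (q ∨ s) ∧ (s ∨ ¬q) ∧ (s ∨ s) ∧ (¬q ∨ ¬q) ∧ (¬q ∨ s)   — distribute ∨ over ∧
⇔ s ∧ ¬q   — simplify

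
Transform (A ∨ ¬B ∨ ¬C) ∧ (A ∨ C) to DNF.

A ∨ (¬B ∧ C)

(A ∨ ¬B ∨ ¬C) ∧ (A ∨ C)
≡ (A ∧ A) ∨ (A ∧ C) ∨ (¬B ∧ A) ∨ (¬B ∧ C) ∨ (¬C ∧ A) ∨ (¬C ∧ C)   [distribute ∧ over ∨]
≡ A ∨ (¬B ∧ C)   [simplify]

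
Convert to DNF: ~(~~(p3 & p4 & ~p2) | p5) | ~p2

~(~~(p3 & p4 & ~p2) | p5) | ~p2
= (~~~(p3 & p4 & ~p2) & ~p5) | ~p2   (De Morgan)
= (~(p3 & p4 & ~p2) & ~p5) | ~p2   (double negation)
= ((~p3 | ~p4 | ~~p2) & ~p5) | ~p2   (De Morgan)
= ((~p3 | ~p4 | p2) & ~p5) | ~p2   (double negation)
= (~p3 & ~p5) | (~p4 & ~p5) | (p2 & ~p5) | ~p2   (distribute & over |)

(~p3 & ~p5) | (~p4 & ~p5) | (p2 & ~p5) | ~p2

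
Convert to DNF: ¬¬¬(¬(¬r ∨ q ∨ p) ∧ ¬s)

¬r ∨ q ∨ p ∨ s

¬¬¬(¬(¬r ∨ q ∨ p) ∧ ¬s)
≡ ¬(¬(¬r ∨ q ∨ p) ∧ ¬s)   — double negation
≡ ¬¬(¬r ∨ q ∨ p) ∨ ¬¬s   — De Morgan
≡ ¬r ∨ q ∨ p ∨ ¬¬s   — double negation
≡ ¬r ∨ q ∨ p ∨ s   — double negation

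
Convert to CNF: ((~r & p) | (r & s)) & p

(~r | s) & p

((~r & p) | (r & s)) & p
≡ (~r | r) & (~r | s) & (p | r) & (p | s) & p   [distribute | over &]
≡ (~r | s) & p   [simplify]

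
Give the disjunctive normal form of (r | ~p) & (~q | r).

(r | ~p) & (~q | r)
≡ (r & ~q) | (r & r) | (~p & ~q) | (~p & r)   — distribute & over |
≡ r | (~p & ~q)   — simplify

r | (~p & ~q)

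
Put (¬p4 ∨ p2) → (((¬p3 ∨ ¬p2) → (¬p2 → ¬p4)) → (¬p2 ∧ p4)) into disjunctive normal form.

p4 ∧ ¬p2

(¬p4 ∨ p2) → (((¬p3 ∨ ¬p2) → (¬p2 → ¬p4)) → (¬p2 ∧ p4))
⇔ ¬(¬p4 ∨ p2) ∨ (((¬p3 ∨ ¬p2) → (¬p2 → ¬p4)) → (¬p2 ∧ p4))
⇔ ¬(¬p4 ∨ p2) ∨ ¬((¬p3 ∨ ¬p2) → (¬p2 → ¬p4)) ∨ (¬p2 ∧ p4)
⇔ ¬(¬p4 ∨ p2) ∨ ¬(¬(¬p3 ∨ ¬p2) ∨ (¬p2 → ¬p4)) ∨ (¬p2 ∧ p4)
⇔ ¬(¬p4 ∨ p2) ∨ ¬(¬(¬p3 ∨ ¬p2) ∨ ¬¬p2 ∨ ¬p4) ∨ (¬p2 ∧ p4)
⇔ (¬¬p4 ∧ ¬p2) ∨ ¬(¬(¬p3 ∨ ¬p2) ∨ ¬¬p2 ∨ ¬p4) ∨ (¬p2 ∧ p4)
⇔ (p4 ∧ ¬p2) ∨ ¬(¬(¬p3 ∨ ¬p2) ∨ ¬¬p2 ∨ ¬p4) ∨ (¬p2 ∧ p4)
⇔ (p4 ∧ ¬p2) ∨ (¬¬(¬p3 ∨ ¬p2) ∧ ¬¬¬p2 ∧ ¬¬p4) ∨ (¬p2 ∧ p4)
⇔ (p4 ∧ ¬p2) ∨ ((¬p3 ∨ ¬p2) ∧ ¬¬¬p2 ∧ ¬¬p4) ∨ (¬p2 ∧ p4)
⇔ (p4 ∧ ¬p2) ∨ ((¬p3 ∨ ¬p2) ∧ ¬p2 ∧ ¬¬p4) ∨ (¬p2 ∧ p4)
⇔ (p4 ∧ ¬p2) ∨ ((¬p3 ∨ ¬p2) ∧ ¬p2 ∧ p4) ∨ (¬p2 ∧ p4)
⇔ (p4 ∧ ¬p2) ∨ (¬p3 ∧ ¬p2 ∧ p4) ∨ (¬p2 ∧ ¬p2 ∧ p4) ∨ (¬p2 ∧ p4)
⇔ p4 ∧ ¬p2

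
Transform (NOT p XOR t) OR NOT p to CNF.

(NOT p XOR t) OR NOT p
= ((NOT p OR t) AND NOT (NOT p AND t)) OR NOT p   (expand XOR)
= ((NOT p OR t) AND (NOT NOT p OR NOT t)) OR NOT p   (De Morgan)
= ((NOT p OR t) AND (p OR NOT t)) OR NOT p   (double negation)
= (NOT p OR t OR NOT p) AND (p OR NOT t OR NOT p)   (distribute OR over AND)
= NOT p OR t   (simplify)

NOT p OR t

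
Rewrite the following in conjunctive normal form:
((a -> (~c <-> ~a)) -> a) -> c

((a -> (~c <-> ~a)) -> a) -> c
≡ ~((a -> (~c <-> ~a)) -> a) | c   [eliminate ->]
≡ ~(~(a -> (~c <-> ~a)) | a) | c   [eliminate ->]
≡ ~(~(~a | (~c <-> ~a)) | a) | c   [eliminate ->]
≡ ~(~(~a | ((~c -> ~a) & (~a -> ~c))) | a) | c   [eliminate <->]
≡ ~(~(~a | ((~~c | ~a) & (~a -> ~c))) | a) | c   [eliminate ->]
≡ ~(~(~a | ((~~c | ~a) & (~~a | ~c))) | a) | c   [eliminate ->]
≡ (~~(~a | ((~~c | ~a) & (~~a | ~c))) & ~a) | c   [De Morgan]
≡ ((~a | ((~~c | ~a) & (~~a | ~c))) & ~a) | c   [double negation]
≡ ((~a | ((c | ~a) & (~~a | ~c))) & ~a) | c   [double negation]
≡ ((~a | ((c | ~a) & (a | ~c))) & ~a) | c   [double negation]
≡ (~a | c | ~a | c) & (~a | a | ~c | c) & (~a | c)   [distribute | over &]
≡ ~a | c   [simplify]

~a | c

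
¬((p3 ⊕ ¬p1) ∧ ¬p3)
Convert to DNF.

(¬p3 ∧ p1) ∨ p3

¬((p3 ⊕ ¬p1) ∧ ¬p3)
⇔ ¬(((p3 ∧ ¬¬p1) ∨ (¬p3 ∧ ¬p1)) ∧ ¬p3)   — expand ⊕
⇔ ¬((p3 ∧ ¬¬p1) ∨ (¬p3 ∧ ¬p1)) ∨ ¬¬p3   — De Morgan
⇔ (¬(p3 ∧ ¬¬p1) ∧ ¬(¬p3 ∧ ¬p1)) ∨ ¬¬p3   — De Morgan
⇔ ((¬p3 ∨ ¬¬¬p1) ∧ ¬(¬p3 ∧ ¬p1)) ∨ ¬¬p3   — De Morgan
⇔ ((¬p3 ∨ ¬p1) ∧ ¬(¬p3 ∧ ¬p1)) ∨ ¬¬p3   — double negation
⇔ ((¬p3 ∨ ¬p1) ∧ (¬¬p3 ∨ ¬¬p1)) ∨ ¬¬p3   — De Morgan
⇔ ((¬p3 ∨ ¬p1) ∧ (p3 ∨ ¬¬p1)) ∨ ¬¬p3   — double negation
⇔ ((¬p3 ∨ ¬p1) ∧ (p3 ∨ p1)) ∨ ¬¬p3   — double negation
⇔ ((¬p3 ∨ ¬p1) ∧ (p3 ∨ p1)) ∨ p3   — double negation
⇔ (¬p3 ∧ p3) ∨ (¬p3 ∧ p1) ∨ (¬p1 ∧ p3) ∨ (¬p1 ∧ p1) ∨ p3   — distribute ∧ over ∨
⇔ (¬p3 ∧ p1) ∨ p3   — simplify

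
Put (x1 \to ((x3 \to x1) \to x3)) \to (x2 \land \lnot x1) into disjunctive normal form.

(x1 \to ((x3 \to x1) \to x3)) \to (x2 \land \lnot x1)
≡ \lnot (x1 \to ((x3 \to x1) \to x3)) \lor (x2 \land \lnot x1)   — eliminate \to
≡ \lnot (\lnot x1 \lor ((x3 \to x1) \to x3)) \lor (x2 \land \lnot x1)   — eliminate \to
≡ \lnot (\lnot x1 \lor \lnot (x3 \to x1) \lor x3) \lor (x2 \land \lnot x1)   — eliminate \to
≡ \lnot (\lnot x1 \lor \lnot (\lnot x3 \lor x1) \lor x3) \lor (x2 \land \lnot x1)   — eliminate \to
≡ (\lnot \lnot x1 \land \lnot \lnot (\lnot x3 \lor x1) \land \lnot x3) \lor (x2 \land \lnot x1)   — De Morgan
≡ (x1 \land \lnot \lnot (\lnot x3 \lor x1) \land \lnot x3) \lor (x2 \land \lnot x1)   — double negation
≡ (x1 \land (\lnot x3 \lor x1) \land \lnot x3) \lor (x2 \land \lnot x1)   — double negation
≡ (x1 \land \lnot x3 \land \lnot x3) \lor (x1 \land x1 \land \lnot x3) \lor (x2 \land \lnot x1)   — distribute \land over \lor
≡ (x1 \land \lnot x3) \lor (x2 \land \lnot x1)   — simplify

(x1 \land \lnot x3) \lor (x2 \land \lnot x1)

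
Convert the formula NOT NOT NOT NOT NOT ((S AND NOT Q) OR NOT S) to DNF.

NOT NOT NOT NOT NOT ((S AND NOT Q) OR NOT S)
= NOT NOT NOT ((S AND NOT Q) OR NOT S)   (double negation)
= NOT ((S AND NOT Q) OR NOT S)   (double negation)
= NOT (S AND NOT Q) AND NOT NOT S   (De Morgan)
= (NOT S OR NOT NOT Q) AND NOT NOT S   (De Morgan)
= (NOT S OR Q) AND NOT NOT S   (double negation)
= (NOT S OR Q) AND S   (double negation)
= (NOT S AND S) OR (Q AND S)   (distribute AND over OR)
= Q AND S   (simplify)

Q AND S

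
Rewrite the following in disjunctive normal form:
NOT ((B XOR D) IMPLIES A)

(B AND NOT D AND NOT A) OR (NOT B AND D AND NOT A)

NOT ((B XOR D) IMPLIES A)
≡ NOT (NOT (B XOR D) OR A)
≡ NOT (NOT ((B AND NOT D) OR (NOT B AND D)) OR A)
≡ NOT NOT ((B AND NOT D) OR (NOT B AND D)) AND NOT A
≡ ((B AND NOT D) OR (NOT B AND D)) AND NOT A
≡ (B AND NOT D AND NOT A) OR (NOT B AND D AND NOT A)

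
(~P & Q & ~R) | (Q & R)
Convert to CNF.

(~P & Q & ~R) | (Q & R)
= (~P | Q) & (~P | R) & (Q | Q) & (Q | R) & (~R | Q) & (~R | R)   — distribute | over &
= (~P | R) & Q   — simplify

(~P | R) & Q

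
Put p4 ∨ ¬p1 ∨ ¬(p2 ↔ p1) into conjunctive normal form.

p4 ∨ ¬p1 ∨ ¬p2

p4 ∨ ¬p1 ∨ ¬(p2 ↔ p1)
≡ p4 ∨ ¬p1 ∨ ¬((p2 → p1) ∧ (p1 → p2))   — eliminate ↔
≡ p4 ∨ ¬p1 ∨ ¬((¬p2 ∨ p1) ∧ (p1 → p2))   — eliminate →
≡ p4 ∨ ¬p1 ∨ ¬((¬p2 ∨ p1) ∧ (¬p1 ∨ p2))   — eliminate →
≡ p4 ∨ ¬p1 ∨ ¬(¬p2 ∨ p1) ∨ ¬(¬p1 ∨ p2)   — De Morgan
≡ p4 ∨ ¬p1 ∨ (¬¬p2 ∧ ¬p1) ∨ ¬(¬p1 ∨ p2)   — De Morgan
≡ p4 ∨ ¬p1 ∨ (p2 ∧ ¬p1) ∨ ¬(¬p1 ∨ p2)   — double negation
≡ p4 ∨ ¬p1 ∨ (p2 ∧ ¬p1) ∨ (¬¬p1 ∧ ¬p2)   — De Morgan
≡ p4 ∨ ¬p1 ∨ (p2 ∧ ¬p1) ∨ (p1 ∧ ¬p2)   — double negation
≡ (p4 ∨ ¬p1 ∨ p2 ∨ p1) ∧ (p4 ∨ ¬p1 ∨ p2 ∨ ¬p2) ∧ (p4 ∨ ¬p1 ∨ ¬p1 ∨ p1) ∧ (p4 ∨ ¬p1 ∨ ¬p1 ∨ ¬p2)   — distribute ∨ over ∧
≡ p4 ∨ ¬p1 ∨ ¬p2   — simplify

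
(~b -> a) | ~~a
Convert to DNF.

(~b -> a) | ~~a
= ~~b | a | ~~a   [eliminate ->]
= b | a | ~~a   [double negation]
= b | a | a   [double negation]
= b | a   [simplify]

b | a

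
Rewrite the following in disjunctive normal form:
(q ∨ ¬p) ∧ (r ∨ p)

(q ∨ ¬p) ∧ (r ∨ p)
≡ (q ∧ r) ∨ (q ∧ p) ∨ (¬p ∧ r) ∨ (¬p ∧ p)   [distribute ∧ over ∨]
≡ (q ∧ r) ∨ (q ∧ p) ∨ (¬p ∧ r)   [simplify]

(q ∧ r) ∨ (q ∧ p) ∨ (¬p ∧ r)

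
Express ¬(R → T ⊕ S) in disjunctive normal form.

R ∧ ¬T ∧ ¬S ∨ R ∧ S ∧ T

¬(R → T ⊕ S)
≡ ¬(¬R ∨ (T ⊕ S))   [eliminate →]
≡ ¬(¬R ∨ T ∧ ¬S ∨ ¬T ∧ S)   [expand ⊕]
≡ ¬¬R ∧ ¬(T ∧ ¬S) ∧ ¬(¬T ∧ S)   [De Morgan]
≡ R ∧ ¬(T ∧ ¬S) ∧ ¬(¬T ∧ S)   [double negation]
≡ R ∧ (¬T ∨ ¬¬S) ∧ ¬(¬T ∧ S)   [De Morgan]
≡ R ∧ (¬T ∨ S) ∧ ¬(¬T ∧ S)   [double negation]
≡ R ∧ (¬T ∨ S) ∧ (¬¬T ∨ ¬S)   [De Morgan]
≡ R ∧ (¬T ∨ S) ∧ (T ∨ ¬S)   [double negation]
≡ R ∧ ¬T ∧ T ∨ R ∧ ¬T ∧ ¬S ∨ R ∧ S ∧ T ∨ R ∧ S ∧ ¬S   [distribute ∧ over ∨]
≡ R ∧ ¬T ∧ ¬S ∨ R ∧ S ∧ T   [simplify]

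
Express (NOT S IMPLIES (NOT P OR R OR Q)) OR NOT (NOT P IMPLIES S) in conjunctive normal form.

(NOT S IMPLIES (NOT P OR R OR Q)) OR NOT (NOT P IMPLIES S)
= NOT NOT S OR NOT P OR R OR Q OR NOT (NOT P IMPLIES S)   [eliminate IMPLIES]
= NOT NOT S OR NOT P OR R OR Q OR NOT (NOT NOT P OR S)   [eliminate IMPLIES]
= S OR NOT P OR R OR Q OR NOT (NOT NOT P OR S)   [double negation]
= S OR NOT P OR R OR Q OR (NOT NOT NOT P AND NOT S)   [De Morgan]
= S OR NOT P OR R OR Q OR (NOT P AND NOT S)   [double negation]
= (S OR NOT P OR R OR Q OR NOT P) AND (S OR NOT P OR R OR Q OR NOT S)   [distribute OR over AND]
= S OR NOT P OR R OR Q   [simplify]

S OR NOT P OR R OR Q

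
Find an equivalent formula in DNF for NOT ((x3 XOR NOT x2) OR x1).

NOT ((x3 XOR NOT x2) OR x1)
⇔ NOT ((x3 AND NOT NOT x2) OR (NOT x3 AND NOT x2) OR x1)   — expand XOR
⇔ NOT (x3 AND NOT NOT x2) AND NOT (NOT x3 AND NOT x2) AND NOT x1   — De Morgan
⇔ (NOT x3 OR NOT NOT NOT x2) AND NOT (NOT x3 AND NOT x2) AND NOT x1   — De Morgan
⇔ (NOT x3 OR NOT x2) AND NOT (NOT x3 AND NOT x2) AND NOT x1   — double negation
⇔ (NOT x3 OR NOT x2) AND (NOT NOT x3 OR NOT NOT x2) AND NOT x1   — De Morgan
⇔ (NOT x3 OR NOT x2) AND (x3 OR NOT NOT x2) AND NOT x1   — double negation
⇔ (NOT x3 OR NOT x2) AND (x3 OR x2) AND NOT x1   — double negation
⇔ (NOT x3 AND x3 AND NOT x1) OR (NOT x3 AND x2 AND NOT x1) OR (NOT x2 AND x3 AND NOT x1) OR (NOT x2 AND x2 AND NOT x1)   — distribute AND over OR
⇔ (NOT x3 AND x2 AND NOT x1) OR (NOT x2 AND x3 AND NOT x1)   — simplify

(NOT x3 AND x2 AND NOT x1) OR (NOT x2 AND x3 AND NOT x1)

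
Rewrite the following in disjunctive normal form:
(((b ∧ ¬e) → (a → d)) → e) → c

(¬b ∧ ¬e) ∨ (¬a ∧ ¬e) ∨ (d ∧ ¬e) ∨ c

(((b ∧ ¬e) → (a → d)) → e) → c
≡ ¬(((b ∧ ¬e) → (a → d)) → e) ∨ c
≡ ¬(¬((b ∧ ¬e) → (a → d)) ∨ e) ∨ c
≡ ¬(¬(¬(b ∧ ¬e) ∨ (a → d)) ∨ e) ∨ c
≡ ¬(¬(¬(b ∧ ¬e) ∨ ¬a ∨ d) ∨ e) ∨ c
≡ (¬¬(¬(b ∧ ¬e) ∨ ¬a ∨ d) ∧ ¬e) ∨ c
≡ ((¬(b ∧ ¬e) ∨ ¬a ∨ d) ∧ ¬e) ∨ c
≡ ((¬b ∨ ¬¬e ∨ ¬a ∨ d) ∧ ¬e) ∨ c
≡ ((¬b ∨ e ∨ ¬a ∨ d) ∧ ¬e) ∨ c
≡ (¬b ∧ ¬e) ∨ (e ∧ ¬e) ∨ (¬a ∧ ¬e) ∨ (d ∧ ¬e) ∨ c
≡ (¬b ∧ ¬e) ∨ (¬a ∧ ¬e) ∨ (d ∧ ¬e) ∨ c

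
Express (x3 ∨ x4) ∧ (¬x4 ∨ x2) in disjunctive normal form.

x3 ∧ ¬x4 ∨ x3 ∧ x2 ∨ x4 ∧ x2

(x3 ∨ x4) ∧ (¬x4 ∨ x2)
⇔ x3 ∧ ¬x4 ∨ x3 ∧ x2 ∨ x4 ∧ ¬x4 ∨ x4 ∧ x2
⇔ x3 ∧ ¬x4 ∨ x3 ∧ x2 ∨ x4 ∧ x2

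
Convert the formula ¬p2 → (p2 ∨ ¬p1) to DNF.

p2 ∨ ¬p1

¬p2 → (p2 ∨ ¬p1)
⇔ ¬¬p2 ∨ p2 ∨ ¬p1   (eliminate →)
⇔ p2 ∨ p2 ∨ ¬p1   (double negation)
⇔ p2 ∨ ¬p1   (simplify)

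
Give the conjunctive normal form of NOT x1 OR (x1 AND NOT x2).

NOT x1 OR (x1 AND NOT x2)
= (NOT x1 OR x1) AND (NOT x1 OR NOT x2)
= NOT x1 OR NOT x2

NOT x1 OR NOT x2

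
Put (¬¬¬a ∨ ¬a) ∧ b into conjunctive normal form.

(¬¬¬a ∨ ¬a) ∧ b
≡ (¬a ∨ ¬a) ∧ b   (double negation)
≡ ¬a ∧ b   (simplify)

¬a ∧ b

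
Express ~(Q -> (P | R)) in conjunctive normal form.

Q & ~P & ~R

~(Q -> (P | R))
≡ ~(~Q | P | R)   [eliminate ->]
≡ ~~Q & ~P & ~R   [De Morgan]
≡ Q & ~P & ~R   [double negation]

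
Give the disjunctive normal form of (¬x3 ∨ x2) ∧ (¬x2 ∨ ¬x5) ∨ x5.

¬x3 ∧ ¬x2 ∨ ¬x3 ∧ ¬x5 ∨ x2 ∧ ¬x5 ∨ x5

(¬x3 ∨ x2) ∧ (¬x2 ∨ ¬x5) ∨ x5
⇔ ¬x3 ∧ ¬x2 ∨ ¬x3 ∧ ¬x5 ∨ x2 ∧ ¬x2 ∨ x2 ∧ ¬x5 ∨ x5   (distribute ∧ over ∨)
⇔ ¬x3 ∧ ¬x2 ∨ ¬x3 ∧ ¬x5 ∨ x2 ∧ ¬x5 ∨ x5   (simplify)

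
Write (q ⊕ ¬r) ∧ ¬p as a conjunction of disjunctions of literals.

(q ∨ ¬r) ∧ (¬q ∨ r) ∧ ¬p

(q ⊕ ¬r) ∧ ¬p
= (q ∨ ¬r) ∧ ¬(q ∧ ¬r) ∧ ¬p   (expand ⊕)
= (q ∨ ¬r) ∧ (¬q ∨ ¬¬r) ∧ ¬p   (De Morgan)
= (q ∨ ¬r) ∧ (¬q ∨ r) ∧ ¬p   (double negation)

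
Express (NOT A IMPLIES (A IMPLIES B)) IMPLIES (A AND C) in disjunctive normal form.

A AND C

(NOT A IMPLIES (A IMPLIES B)) IMPLIES (A AND C)
≡ NOT (NOT A IMPLIES (A IMPLIES B)) OR (A AND C)
≡ NOT (NOT NOT A OR (A IMPLIES B)) OR (A AND C)
≡ NOT (NOT NOT A OR NOT A OR B) OR (A AND C)
≡ (NOT NOT NOT A AND NOT NOT A AND NOT B) OR (A AND C)
≡ (NOT A AND NOT NOT A AND NOT B) OR (A AND C)
≡ (NOT A AND A AND NOT B) OR (A AND C)
≡ A AND C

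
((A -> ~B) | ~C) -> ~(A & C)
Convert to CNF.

((A -> ~B) | ~C) -> ~(A & C)
= ~((A -> ~B) | ~C) | ~(A & C)   (eliminate ->)
= ~(~A | ~B | ~C) | ~(A & C)   (eliminate ->)
= (~~A & ~~B & ~~C) | ~(A & C)   (De Morgan)
= (A & ~~B & ~~C) | ~(A & C)   (double negation)
= (A & B & ~~C) | ~(A & C)   (double negation)
= (A & B & C) | ~(A & C)   (double negation)
= (A & B & C) | ~A | ~C   (De Morgan)
= (A | ~A | ~C) & (B | ~A | ~C) & (C | ~A | ~C)   (distribute | over &)
= B | ~A | ~C   (simplify)

B | ~A | ~C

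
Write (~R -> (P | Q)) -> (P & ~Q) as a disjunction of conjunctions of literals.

(~R & ~P & ~Q) | (P & ~Q)

(~R -> (P | Q)) -> (P & ~Q)
≡ ~(~R -> (P | Q)) | (P & ~Q)   [eliminate ->]
≡ ~(~~R | P | Q) | (P & ~Q)   [eliminate ->]
≡ (~~~R & ~P & ~Q) | (P & ~Q)   [De Morgan]
≡ (~R & ~P & ~Q) | (P & ~Q)   [double negation]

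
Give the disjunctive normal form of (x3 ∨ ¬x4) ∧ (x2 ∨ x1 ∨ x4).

(x3 ∧ x2) ∨ (x3 ∧ x1) ∨ (x3 ∧ x4) ∨ (¬x4 ∧ x2) ∨ (¬x4 ∧ x1)

(x3 ∨ ¬x4) ∧ (x2 ∨ x1 ∨ x4)
= (x3 ∧ x2) ∨ (x3 ∧ x1) ∨ (x3 ∧ x4) ∨ (¬x4 ∧ x2) ∨ (¬x4 ∧ x1) ∨ (¬x4 ∧ x4)   — distribute ∧ over ∨
= (x3 ∧ x2) ∨ (x3 ∧ x1) ∨ (x3 ∧ x4) ∨ (¬x4 ∧ x2) ∨ (¬x4 ∧ x1)   — simplify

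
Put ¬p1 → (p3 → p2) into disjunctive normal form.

¬p1 → (p3 → p2)
≡ ¬¬p1 ∨ (p3 → p2)   — eliminate →
≡ ¬¬p1 ∨ ¬p3 ∨ p2   — eliminate →
≡ p1 ∨ ¬p3 ∨ p2   — double negation

p1 ∨ ¬p3 ∨ p2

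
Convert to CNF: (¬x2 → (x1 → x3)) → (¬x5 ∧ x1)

(¬x2 → (x1 → x3)) → (¬x5 ∧ x1)
≡ ¬(¬x2 → (x1 → x3)) ∨ (¬x5 ∧ x1)   [eliminate →]
≡ ¬(¬¬x2 ∨ (x1 → x3)) ∨ (¬x5 ∧ x1)   [eliminate →]
≡ ¬(¬¬x2 ∨ ¬x1 ∨ x3) ∨ (¬x5 ∧ x1)   [eliminate →]
≡ (¬¬¬x2 ∧ ¬¬x1 ∧ ¬x3) ∨ (¬x5 ∧ x1)   [De Morgan]
≡ (¬x2 ∧ ¬¬x1 ∧ ¬x3) ∨ (¬x5 ∧ x1)   [double negation]
≡ (¬x2 ∧ x1 ∧ ¬x3) ∨ (¬x5 ∧ x1)   [double negation]
≡ (¬x2 ∨ ¬x5) ∧ (¬x2 ∨ x1) ∧ (x1 ∨ ¬x5) ∧ (x1 ∨ x1) ∧ (¬x3 ∨ ¬x5) ∧ (¬x3 ∨ x1)   [distribute ∨ over ∧]
≡ (¬x2 ∨ ¬x5) ∧ x1 ∧ (¬x3 ∨ ¬x5)   [simplify]

(¬x2 ∨ ¬x5) ∧ x1 ∧ (¬x3 ∨ ¬x5)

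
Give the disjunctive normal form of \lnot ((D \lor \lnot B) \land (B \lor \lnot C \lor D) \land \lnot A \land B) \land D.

\lnot ((D \lor \lnot B) \land (B \lor \lnot C \lor D) \land \lnot A \land B) \land D
≡ (\lnot (D \lor \lnot B) \lor \lnot (B \lor \lnot C \lor D) \lor \lnot \lnot A \lor \lnot B) \land D   [De Morgan]
≡ ((\lnot D \land \lnot \lnot B) \lor \lnot (B \lor \lnot C \lor D) \lor \lnot \lnot A \lor \lnot B) \land D   [De Morgan]
≡ ((\lnot D \land B) \lor \lnot (B \lor \lnot C \lor D) \lor \lnot \lnot A \lor \lnot B) \land D   [double negation]
≡ ((\lnot D \land B) \lor (\lnot B \land \lnot \lnot C \land \lnot D) \lor \lnot \lnot A \lor \lnot B) \land D   [De Morgan]
≡ ((\lnot D \land B) \lor (\lnot B \land C \land \lnot D) \lor \lnot \lnot A \lor \lnot B) \land D   [double negation]
≡ ((\lnot D \land B) \lor (\lnot B \land C \land \lnot D) \lor A \lor \lnot B) \land D   [double negation]
≡ (\lnot D \land B \land D) \lor (\lnot B \land C \land \lnot D \land D) \lor (A \land D) \lor (\lnot B \land D)   [distribute \land over \lor]
≡ (A \land D) \lor (\lnot B \land D)   [simplify]

(A \land D) \lor (\lnot B \land D)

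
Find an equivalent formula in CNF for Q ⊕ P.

(Q ∨ P) ∧ (¬Q ∨ ¬P)

Q ⊕ P
= (Q ∨ P) ∧ ¬(Q ∧ P)   [expand ⊕]
= (Q ∨ P) ∧ (¬Q ∨ ¬P)   [De Morgan]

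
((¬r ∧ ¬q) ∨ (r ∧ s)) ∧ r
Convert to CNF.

(¬r ∨ s) ∧ (¬q ∨ s) ∧ r

((¬r ∧ ¬q) ∨ (r ∧ s)) ∧ r
≡ (¬r ∨ r) ∧ (¬r ∨ s) ∧ (¬q ∨ r) ∧ (¬q ∨ s) ∧ r   [distribute ∨ over ∧]
≡ (¬r ∨ s) ∧ (¬q ∨ s) ∧ r   [simplify]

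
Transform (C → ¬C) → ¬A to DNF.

(C → ¬C) → ¬A
⇔ ¬(C → ¬C) ∨ ¬A   (eliminate →)
⇔ ¬(¬C ∨ ¬C) ∨ ¬A   (eliminate →)
⇔ (¬¬C ∧ ¬¬C) ∨ ¬A   (De Morgan)
⇔ (C ∧ ¬¬C) ∨ ¬A   (double negation)
⇔ (C ∧ C) ∨ ¬A   (double negation)
⇔ C ∨ ¬A   (simplify)

C ∨ ¬A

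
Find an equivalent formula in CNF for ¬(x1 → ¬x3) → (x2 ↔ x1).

¬x1 ∨ ¬x3 ∨ x2

¬(x1 → ¬x3) → (x2 ↔ x1)
= ¬¬(x1 → ¬x3) ∨ (x2 ↔ x1)   (eliminate →)
= ¬¬(¬x1 ∨ ¬x3) ∨ (x2 ↔ x1)   (eliminate →)
= ¬¬(¬x1 ∨ ¬x3) ∨ ((x2 → x1) ∧ (x1 → x2))   (eliminate ↔)
= ¬¬(¬x1 ∨ ¬x3) ∨ ((¬x2 ∨ x1) ∧ (x1 → x2))   (eliminate →)
= ¬¬(¬x1 ∨ ¬x3) ∨ ((¬x2 ∨ x1) ∧ (¬x1 ∨ x2))   (eliminate →)
= ¬x1 ∨ ¬x3 ∨ ((¬x2 ∨ x1) ∧ (¬x1 ∨ x2))   (double negation)
= (¬x1 ∨ ¬x3 ∨ ¬x2 ∨ x1) ∧ (¬x1 ∨ ¬x3 ∨ ¬x1 ∨ x2)   (distribute ∨ over ∧)
= ¬x1 ∨ ¬x3 ∨ x2   (simplify)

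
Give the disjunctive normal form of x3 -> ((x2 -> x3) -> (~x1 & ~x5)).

x3 -> ((x2 -> x3) -> (~x1 & ~x5))
≡ ~x3 | ((x2 -> x3) -> (~x1 & ~x5))   [eliminate ->]
≡ ~x3 | ~(x2 -> x3) | (~x1 & ~x5)   [eliminate ->]
≡ ~x3 | ~(~x2 | x3) | (~x1 & ~x5)   [eliminate ->]
≡ ~x3 | (~~x2 & ~x3) | (~x1 & ~x5)   [De Morgan]
≡ ~x3 | (x2 & ~x3) | (~x1 & ~x5)   [double negation]
≡ ~x3 | (~x1 & ~x5)   [simplify]

~x3 | (~x1 & ~x5)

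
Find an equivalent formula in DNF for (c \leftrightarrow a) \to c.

(a \land \lnot c) \lor c

(c \leftrightarrow a) \to c
≡ \lnot (c \leftrightarrow a) \lor c   [eliminate \to]
≡ \lnot ((c \to a) \land (a \to c)) \lor c   [eliminate \leftrightarrow]
≡ \lnot ((\lnot c \lor a) \land (a \to c)) \lor c   [eliminate \to]
≡ \lnot ((\lnot c \lor a) \land (\lnot a \lor c)) \lor c   [eliminate \to]
≡ \lnot (\lnot c \lor a) \lor \lnot (\lnot a \lor c) \lor c   [De Morgan]
≡ (\lnot \lnot c \land \lnot a) \lor \lnot (\lnot a \lor c) \lor c   [De Morgan]
≡ (c \land \lnot a) \lor \lnot (\lnot a \lor c) \lor c   [double negation]
≡ (c \land \lnot a) \lor (\lnot \lnot a \land \lnot c) \lor c   [De Morgan]
≡ (c \land \lnot a) \lor (a \land \lnot c) \lor c   [double negation]
≡ (a \land \lnot c) \lor c   [simplify]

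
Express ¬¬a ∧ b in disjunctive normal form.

a ∧ b

¬¬a ∧ b
≡ a ∧ b   [double negation]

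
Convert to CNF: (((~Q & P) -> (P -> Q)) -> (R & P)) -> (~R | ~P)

~R | ~P

(((~Q & P) -> (P -> Q)) -> (R & P)) -> (~R | ~P)
= ~(((~Q & P) -> (P -> Q)) -> (R & P)) | ~R | ~P
= ~(~((~Q & P) -> (P -> Q)) | (R & P)) | ~R | ~P
= ~(~(~(~Q & P) | (P -> Q)) | (R & P)) | ~R | ~P
= ~(~(~(~Q & P) | ~P | Q) | (R & P)) | ~R | ~P
= (~~(~(~Q & P) | ~P | Q) & ~(R & P)) | ~R | ~P
= ((~(~Q & P) | ~P | Q) & ~(R & P)) | ~R | ~P
= ((~~Q | ~P | ~P | Q) & ~(R & P)) | ~R | ~P
= ((Q | ~P | ~P | Q) & ~(R & P)) | ~R | ~P
= ((Q | ~P | ~P | Q) & (~R | ~P)) | ~R | ~P
= (Q | ~P | ~P | Q | ~R | ~P) & (~R | ~P | ~R | ~P)
= ~R | ~P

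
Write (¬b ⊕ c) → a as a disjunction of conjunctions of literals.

(¬b ⊕ c) → a
= ¬(¬b ⊕ c) ∨ a   — eliminate →
= ¬((¬b ∧ ¬c) ∨ (¬¬b ∧ c)) ∨ a   — expand ⊕
= (¬(¬b ∧ ¬c) ∧ ¬(¬¬b ∧ c)) ∨ a   — De Morgan
= ((¬¬b ∨ ¬¬c) ∧ ¬(¬¬b ∧ c)) ∨ a   — De Morgan
= ((b ∨ ¬¬c) ∧ ¬(¬¬b ∧ c)) ∨ a   — double negation
= ((b ∨ c) ∧ ¬(¬¬b ∧ c)) ∨ a   — double negation
= ((b ∨ c) ∧ (¬¬¬b ∨ ¬c)) ∨ a   — De Morgan
= ((b ∨ c) ∧ (¬b ∨ ¬c)) ∨ a   — double negation
= (b ∧ ¬b) ∨ (b ∧ ¬c) ∨ (c ∧ ¬b) ∨ (c ∧ ¬c) ∨ a   — distribute ∧ over ∨
= (b ∧ ¬c) ∨ (c ∧ ¬b) ∨ a   — simplify

(b ∧ ¬c) ∨ (c ∧ ¬b) ∨ a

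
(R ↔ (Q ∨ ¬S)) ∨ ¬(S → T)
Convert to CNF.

(¬R ∨ Q ∨ ¬S ∨ ¬T) ∧ (¬Q ∨ R ∨ ¬T) ∧ (S ∨ R)

(R ↔ (Q ∨ ¬S)) ∨ ¬(S → T)
⇔ ((R → (Q ∨ ¬S)) ∧ ((Q ∨ ¬S) → R)) ∨ ¬(S → T)
⇔ ((¬R ∨ Q ∨ ¬S) ∧ ((Q ∨ ¬S) → R)) ∨ ¬(S → T)
⇔ ((¬R ∨ Q ∨ ¬S) ∧ (¬(Q ∨ ¬S) ∨ R)) ∨ ¬(S → T)
⇔ ((¬R ∨ Q ∨ ¬S) ∧ (¬(Q ∨ ¬S) ∨ R)) ∨ ¬(¬S ∨ T)
⇔ ((¬R ∨ Q ∨ ¬S) ∧ ((¬Q ∧ ¬¬S) ∨ R)) ∨ ¬(¬S ∨ T)
⇔ ((¬R ∨ Q ∨ ¬S) ∧ ((¬Q ∧ S) ∨ R)) ∨ ¬(¬S ∨ T)
⇔ ((¬R ∨ Q ∨ ¬S) ∧ ((¬Q ∧ S) ∨ R)) ∨ (¬¬S ∧ ¬T)
⇔ ((¬R ∨ Q ∨ ¬S) ∧ ((¬Q ∧ S) ∨ R)) ∨ (S ∧ ¬T)
⇔ (¬R ∨ Q ∨ ¬S ∨ S) ∧ (¬R ∨ Q ∨ ¬S ∨ ¬T) ∧ (¬Q ∨ R ∨ S) ∧ (¬Q ∨ R ∨ ¬T) ∧ (S ∨ R ∨ S) ∧ (S ∨ R ∨ ¬T)
⇔ (¬R ∨ Q ∨ ¬S ∨ ¬T) ∧ (¬Q ∨ R ∨ ¬T) ∧ (S ∨ R)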